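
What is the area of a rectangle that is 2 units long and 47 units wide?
Area = length * width
Area = 2 * 47
Area = 94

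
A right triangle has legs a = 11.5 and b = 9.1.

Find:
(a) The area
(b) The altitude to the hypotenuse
(a) Area = ½ab = ½·11.5·9.1 = 52.325
(b) Hypotenuse c = √(11.5² + 9.1²) = √215.06 = 14.6649
    Area = ½·c·h_c  →  h_c = 2·Area/c = 2·52.325/14.6649 = 7.136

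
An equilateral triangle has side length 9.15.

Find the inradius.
For an equilateral triangle, r = s/(2√3) where s is the side.
r = 9.15/(2√3) = 9.15/3.464102 = 2.641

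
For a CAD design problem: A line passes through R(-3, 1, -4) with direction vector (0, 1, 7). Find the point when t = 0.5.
P(0.5) = (-3 + 0(0.5), 1 + 1(0.5), -4 + 7(0.5)) = (-3, 1.5, -0.5)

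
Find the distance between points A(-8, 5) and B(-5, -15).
Using the distance formula: d = sqrt((x₂-x₁)² + (y₂-y₁)²)
dx = (-5) - (-8) = 3
dy = (-15) - 5 = -20
d = sqrt(3² + (-20)²) = sqrt(9 + 400) = sqrt(409) = 20.22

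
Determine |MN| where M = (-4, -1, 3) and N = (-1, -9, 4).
d = √[(3)² + (-8)² + (1)²] = √74 = 8.602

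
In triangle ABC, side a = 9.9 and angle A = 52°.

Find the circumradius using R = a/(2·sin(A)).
R = a/(2·sin(A)) = 9.9/(2·sin(52°))
R = 9.9/(2·0.788011) = 9.9/1.576022 = 6.282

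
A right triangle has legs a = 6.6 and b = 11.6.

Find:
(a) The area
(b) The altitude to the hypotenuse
(a) Area = ½ab = ½·6.6·11.6 = 38.28
(b) Hypotenuse c = √(6.6² + 11.6²) = √178.12 = 13.3462
    Area = ½·c·h_c  →  h_c = 2·Area/c = 2·38.28/13.3462 = 5.736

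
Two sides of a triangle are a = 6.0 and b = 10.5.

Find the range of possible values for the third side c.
By the triangle inequality: |a - b| < c < a + b
|6.0 - 10.5| < c < 6.0 + 10.5
4.5 < c < 16.5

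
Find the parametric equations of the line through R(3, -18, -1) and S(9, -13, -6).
Direction vector d = S - R = (6, 5, -5)
x = 3 + 6t, y = -18 + 5t, z = -1 - 5t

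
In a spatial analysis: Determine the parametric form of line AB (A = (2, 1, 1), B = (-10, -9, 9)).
Direction vector d = B - A = (-12, -10, 8)
x = 2 - 12t, y = 1 - 10t, z = 1 + 8t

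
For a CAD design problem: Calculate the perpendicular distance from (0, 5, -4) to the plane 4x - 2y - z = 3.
d = |4(0) + (-2)(5) + (-1)(-4) - (3)| / √(4² + (-2)² + (-1)²) = 9/√21 = 1.964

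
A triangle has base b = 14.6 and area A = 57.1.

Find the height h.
A = ½bh  →  h = 2A/b
h = 2·57.1/14.6 = 7.822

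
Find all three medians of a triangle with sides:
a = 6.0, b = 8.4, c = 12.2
Using m_x = ½√(2y² + 2z² - x²):
m_a = ½√(2·8.4² + 2·12.2² - 6.0²) = ½√402.8 = 10.03
m_b = ½√(2·6.0² + 2·12.2² - 8.4²) = ½√299.12 = 8.648
m_c = ½√(2·6.0² + 2·8.4² - 12.2²) = ½√64.28 = 4.009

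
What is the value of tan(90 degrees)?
tan(90 degrees) = undefined
Decimal approximation: undefined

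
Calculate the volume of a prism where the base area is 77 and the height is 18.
Volume = base area * height
Volume = 77 * 18
Volume = 1386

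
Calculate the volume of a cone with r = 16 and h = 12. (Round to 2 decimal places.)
Volume = (1/3) * pi * r² * h
Volume = (1/3) * pi * 16² * 12
Volume = (1/3) * pi * 256 * 12
Volume = (1/3) * pi * 3072
Volume = 3216.99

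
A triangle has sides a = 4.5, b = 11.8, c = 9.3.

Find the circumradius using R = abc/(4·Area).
s = (a+b+c)/2 = 12.8
Area = √(s(s-a)(s-b)(s-c)) = √(12.8·8.3·1·3.5) = 19.2832
R = abc/(4·Area) = (4.5·11.8·9.3)/(4·19.2832) = 493.83/77.1328 = 6.402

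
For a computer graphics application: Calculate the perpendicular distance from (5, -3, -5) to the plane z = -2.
d = |0(5) + 0(-3) + 1(-5) - (-2)| / √(0² + 0² + 1²) = 3/√1 = 3.0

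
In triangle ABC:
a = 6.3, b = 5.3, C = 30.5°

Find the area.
Using A = ½ab·sin(C):
A = ½·6.3·5.3·sin(30.5°) = ½·33.39·0.507538 = 8.473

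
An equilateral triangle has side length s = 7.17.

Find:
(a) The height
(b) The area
(a) Height h = s·√3/2 = 7.17·√3/2 = 6.209
(b) Area = (√3/4)·s² = (√3/4)·7.17² = (√3/4)·51.4089 = 22.26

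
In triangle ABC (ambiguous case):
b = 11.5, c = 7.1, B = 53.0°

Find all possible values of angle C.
sin(C)/c = sin(B)/b  →  sin(C) = c·sin(B)/b = 7.1·sin(53.0°)/11.5 = 0.493071
C₁ = arcsin(0.493071) = 29.54°,  C₂ = 180° - C₁ = 150.46°
Check C₂: A = 180° - 53.0° - 150.46° = -23.46° ≤ 0, rejected
C = 29.54° (one solution)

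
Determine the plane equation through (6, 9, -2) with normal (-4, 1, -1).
d = n·P = (-4)(6) + (1)(9) + (-1)(-2) = -13
Plane: -4x + y - z = -13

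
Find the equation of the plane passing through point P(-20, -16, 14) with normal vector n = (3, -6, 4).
d = n·P = (3)(-20) + (-6)(-16) + (4)(14) = 92
Plane: 3x - 6y + 4z = 92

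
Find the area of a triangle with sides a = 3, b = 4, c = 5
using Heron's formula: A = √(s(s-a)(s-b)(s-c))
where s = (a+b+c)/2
s = (3+4+5)/2 = 6
A = √(6·3·2·1) = √36 = 6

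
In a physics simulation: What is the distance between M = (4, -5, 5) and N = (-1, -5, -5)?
d = √[(-5)² + (0)² + (-10)²] = √125 = 11.18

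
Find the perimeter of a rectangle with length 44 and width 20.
Perimeter = 2 * (length + width)
Perimeter = 2 * (44 + 20)
Perimeter = 2 * 64
Perimeter = 128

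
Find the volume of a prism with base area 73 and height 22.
Volume = base area * height
Volume = 73 * 22
Volume = 1606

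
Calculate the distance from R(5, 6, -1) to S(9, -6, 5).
d = √[(4)² + (-12)² + (6)²] = √196 = 14.0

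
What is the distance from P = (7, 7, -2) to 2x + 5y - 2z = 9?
d = |2(7) + 5(7) + (-2)(-2) - (9)| / √(2² + 5² + (-2)²) = 44/√33 = 7.659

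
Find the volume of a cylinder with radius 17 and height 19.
Volume = pi * r² * h
Volume = pi * 17² * 19
Volume = pi * 289 * 19
Volume = pi * 5491
Volume = 17250.49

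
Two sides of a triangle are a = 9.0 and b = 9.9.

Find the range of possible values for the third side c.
By the triangle inequality: |a - b| < c < a + b
|9.0 - 9.9| < c < 9.0 + 9.9
0.9 < c < 18.9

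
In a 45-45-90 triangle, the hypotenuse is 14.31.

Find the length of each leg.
In a 45-45-90 triangle, hypotenuse = leg·√2  →  leg = hypotenuse/√2
leg = 14.31/√2 = 10.12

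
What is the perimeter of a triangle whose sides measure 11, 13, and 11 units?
Perimeter = sum of all sides
Perimeter = 11 + 13 + 11
Perimeter = 35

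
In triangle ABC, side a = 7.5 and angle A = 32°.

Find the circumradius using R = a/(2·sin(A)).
R = a/(2·sin(A)) = 7.5/(2·sin(32°))
R = 7.5/(2·0.529919) = 7.5/1.059839 = 7.077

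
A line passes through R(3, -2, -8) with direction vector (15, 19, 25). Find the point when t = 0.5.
P(0.5) = (3 + 15(0.5), -2 + 19(0.5), -8 + 25(0.5)) = (10.5, 7.5, 4.5)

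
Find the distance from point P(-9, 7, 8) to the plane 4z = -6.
d = |0(-9) + 0(7) + 4(8) - (-6)| / √(0² + 0² + 4²) = 38/√16 = 9.5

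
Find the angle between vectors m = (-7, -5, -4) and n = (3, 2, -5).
m·n = -11, |m|² = 90, |n|² = 38
cos θ = -11/√3420 ≈ -0.1881
θ ≈ 100.8°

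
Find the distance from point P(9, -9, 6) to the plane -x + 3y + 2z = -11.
d = |(-1)(9) + 3(-9) + 2(6) - (-11)| / √((-1)² + 3² + 2²) = 13/√14 = 3.474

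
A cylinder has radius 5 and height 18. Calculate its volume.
Volume = pi * r² * h
Volume = pi * 5² * 18
Volume = pi * 25 * 18
Volume = pi * 450
Volume = 1413.72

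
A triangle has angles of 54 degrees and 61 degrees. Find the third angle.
Sum of angles in a triangle = 180 degrees
Third angle = 180 - 54 - 61
Third angle = 65 degrees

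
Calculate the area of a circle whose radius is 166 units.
Area = pi * r²
Area = pi * 166²
Area = pi * 27556
Area = 86569.73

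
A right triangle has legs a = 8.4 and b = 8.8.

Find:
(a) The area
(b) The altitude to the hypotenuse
(a) Area = ½ab = ½·8.4·8.8 = 36.96
(b) Hypotenuse c = √(8.4² + 8.8²) = √148 = 12.1655
    Area = ½·c·h_c  →  h_c = 2·Area/c = 2·36.96/12.1655 = 6.076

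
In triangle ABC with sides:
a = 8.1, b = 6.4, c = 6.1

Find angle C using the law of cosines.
cos(C) = (a² + b² - c²)/(2ab)
cos(C) = (8.1² + 6.4² - 6.1²)/(2·8.1·6.4) = 69.36/103.68 = 0.668981
C = arccos(0.668981) = 48.01°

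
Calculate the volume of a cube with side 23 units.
Volume = s³
Volume = 23³
Volume = 12167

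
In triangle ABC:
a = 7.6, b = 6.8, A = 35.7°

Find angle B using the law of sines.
sin(B)/b = sin(A)/a
sin(B) = b·sin(A)/a = 6.8·sin(35.7°)/7.6 = 0.522116
B = arcsin(0.522116) = 31.47°  (b ≤ a, so B ≤ A and the acute solution is unique)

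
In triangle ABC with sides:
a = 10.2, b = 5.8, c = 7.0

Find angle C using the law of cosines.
cos(C) = (a² + b² - c²)/(2ab)
cos(C) = (10.2² + 5.8² - 7.0²)/(2·10.2·5.8) = 88.68/118.32 = 0.749493
C = arccos(0.749493) = 41.45°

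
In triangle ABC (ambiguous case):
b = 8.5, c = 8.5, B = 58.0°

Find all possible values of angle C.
sin(C)/c = sin(B)/b  →  sin(C) = c·sin(B)/b = 8.5·sin(58.0°)/8.5 = 0.848048
C₁ = arcsin(0.848048) = 58°,  C₂ = 180° - C₁ = 122°
Check C₂: A = 180° - 58.0° - 122° = 0° ≤ 0, rejected
C = 58° (one solution)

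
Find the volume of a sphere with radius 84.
Volume = (4/3) * pi * r³
Volume = (4/3) * pi * 84³
Volume = (4/3) * pi * 592704
Volume = 2482712.71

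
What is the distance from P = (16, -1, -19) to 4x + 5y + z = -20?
d = |4(16) + 5(-1) + 1(-19) - (-20)| / √(4² + 5² + 1²) = 60/√42 = 9.258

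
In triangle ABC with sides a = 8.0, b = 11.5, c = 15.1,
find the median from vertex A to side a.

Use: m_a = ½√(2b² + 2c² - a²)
m_a = ½√(2·11.5² + 2·15.1² - 8.0²)
m_a = ½√(264.5 + 456.02 - 64) = ½√656.52 = 12.81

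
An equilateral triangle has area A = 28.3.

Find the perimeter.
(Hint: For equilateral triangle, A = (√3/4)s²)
A = (√3/4)s²  →  s² = 4A/√3 = 4·28.3/√3 = 65.3561
s = 8.08431
Perimeter = 3s = 24.25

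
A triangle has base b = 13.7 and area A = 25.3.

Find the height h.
A = ½bh  →  h = 2A/b
h = 2·25.3/13.7 = 3.693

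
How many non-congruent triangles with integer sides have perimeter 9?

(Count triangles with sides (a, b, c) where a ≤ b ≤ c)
With a ≤ b ≤ c and a + b + c = 9, the triangle inequality a + b > c gives c < 9/2, so c ≤ 4.
Iterate a from 1 to ⌊p/3⌋ = 3; for each a, b ranges from a to ⌊(p−a)/2⌋ with c = p − a − b, keeping only c ≥ b.
Triples: (1, 4, 4), (2, 3, 4), (3, 3, 3)
Count = 3 triangles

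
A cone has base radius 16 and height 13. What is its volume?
Volume = (1/3) * pi * r² * h
Volume = (1/3) * pi * 16² * 13
Volume = (1/3) * pi * 256 * 13
Volume = (1/3) * pi * 3328
Volume = 3485.07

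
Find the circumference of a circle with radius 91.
Circumference = 2 * pi * r
Circumference = 2 * pi * 91
Circumference = 571.77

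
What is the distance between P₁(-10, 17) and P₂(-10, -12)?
Using the distance formula: d = sqrt((x₂-x₁)² + (y₂-y₁)²)
dx = (-10) - (-10) = 0
dy = (-12) - 17 = -29
d = sqrt(0² + (-29)²) = sqrt(0 + 841) = sqrt(841) = 29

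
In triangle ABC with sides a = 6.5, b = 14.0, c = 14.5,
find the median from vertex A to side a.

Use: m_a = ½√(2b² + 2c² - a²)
m_a = ½√(2·14.0² + 2·14.5² - 6.5²)
m_a = ½√(392 + 420.5 - 42.25) = ½√770.25 = 13.88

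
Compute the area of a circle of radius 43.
Area = pi * r²
Area = pi * 43²
Area = pi * 1849
Area = 5808.80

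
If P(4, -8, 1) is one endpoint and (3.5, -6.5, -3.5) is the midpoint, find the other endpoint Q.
Q = (2×3.5 - 4, 2×(-6.5) - (-8), 2×(-3.5) - 1) = (3, -5, -8)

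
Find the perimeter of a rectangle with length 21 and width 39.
Perimeter = 2 * (length + width)
Perimeter = 2 * (21 + 39)
Perimeter = 2 * 60
Perimeter = 120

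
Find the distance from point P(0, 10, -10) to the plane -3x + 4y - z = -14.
d = |(-3)(0) + 4(10) + (-1)(-10) - (-14)| / √((-3)² + 4² + (-1)²) = 64/√26 = 12.55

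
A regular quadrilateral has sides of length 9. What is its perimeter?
Perimeter = number of sides * side length
Perimeter = 4 * 9
Perimeter = 36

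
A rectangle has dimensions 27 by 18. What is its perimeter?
Perimeter = 2 * (length + width)
Perimeter = 2 * (27 + 18)
Perimeter = 2 * 45
Perimeter = 90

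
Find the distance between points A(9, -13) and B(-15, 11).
Using the distance formula: d = sqrt((x₂-x₁)² + (y₂-y₁)²)
dx = (-15) - 9 = -24
dy = 11 - (-13) = 24
d = sqrt((-24)² + 24²) = sqrt(576 + 576) = sqrt(1152) = 33.94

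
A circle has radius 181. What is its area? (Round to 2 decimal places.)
Area = pi * r²
Area = pi * 181²
Area = pi * 32761
Area = 102921.72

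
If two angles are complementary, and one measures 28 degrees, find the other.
Complementary angles sum to 90 degrees.
Other angle = 90 - 28
Other angle = 62 degrees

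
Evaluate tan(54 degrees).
tan(54 degrees) = 1.3764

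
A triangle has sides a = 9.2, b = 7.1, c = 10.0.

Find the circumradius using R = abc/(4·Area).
s = (a+b+c)/2 = 13.15
Area = √(s(s-a)(s-b)(s-c)) = √(13.15·3.95·6.05·3.15) = 31.4626
R = abc/(4·Area) = (9.2·7.1·10.0)/(4·31.4626) = 653.2/125.8504 = 5.19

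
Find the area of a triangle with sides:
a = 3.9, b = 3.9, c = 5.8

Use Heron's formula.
s = (a+b+c)/2 = (3.9+3.9+5.8)/2 = 6.8
A = √(s(s-a)(s-b)(s-c)) = √(6.8·2.9·2.9·1)
A = √57.188 = 7.562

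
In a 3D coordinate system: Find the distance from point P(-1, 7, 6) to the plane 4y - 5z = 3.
d = |0(-1) + 4(7) + (-5)(6) - (3)| / √(0² + 4² + (-5)²) = 5/√41 = 0.7809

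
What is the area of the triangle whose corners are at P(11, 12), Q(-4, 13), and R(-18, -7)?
Using the coordinate formula: Area = (1/2)|x₁(y₂-y₃) + x₂(y₃-y₁) + x₃(y₁-y₂)|
Area = (1/2)|11(13-(-7)) + (-4)((-7)-12) + (-18)(12-13)|
Area = (1/2)|11*20 + (-4)*(-19) + (-18)*(-1)|
Area = (1/2)|220 + 76 + 18|
Area = (1/2)*314 = 157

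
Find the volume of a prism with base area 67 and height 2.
Volume = base area * height
Volume = 67 * 2
Volume = 134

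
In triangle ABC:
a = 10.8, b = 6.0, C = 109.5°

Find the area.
Using A = ½ab·sin(C):
A = ½·10.8·6.0·sin(109.5°) = ½·64.8·0.942641 = 30.54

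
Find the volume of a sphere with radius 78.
Volume = (4/3) * pi * r³
Volume = (4/3) * pi * 78³
Volume = (4/3) * pi * 474552
Volume = 1987798.77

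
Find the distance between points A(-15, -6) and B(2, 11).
Using the distance formula: d = sqrt((x₂-x₁)² + (y₂-y₁)²)
dx = 2 - (-15) = 17
dy = 11 - (-6) = 17
d = sqrt(17² + 17²) = sqrt(289 + 289) = sqrt(578) = 24.04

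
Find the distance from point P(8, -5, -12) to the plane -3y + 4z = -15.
d = |0(8) + (-3)(-5) + 4(-12) - (-15)| / √(0² + (-3)² + 4²) = 18/√25 = 3.6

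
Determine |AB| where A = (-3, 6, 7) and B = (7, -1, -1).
d = √[(10)² + (-7)² + (-8)²] = √213 = 14.59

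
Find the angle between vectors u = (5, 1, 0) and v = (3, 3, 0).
u·v = 18, |u|² = 26, |v|² = 18
cos θ = 18/√468 ≈ 0.8321
θ ≈ 33.69°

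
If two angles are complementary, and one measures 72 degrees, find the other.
Complementary angles sum to 90 degrees.
Other angle = 90 - 72
Other angle = 18 degrees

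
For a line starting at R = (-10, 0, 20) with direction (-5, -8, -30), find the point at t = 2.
P(2) = (-10 + (-5)(2), 0 + (-8)(2), 20 + (-30)(2)) = (-20, -16, -40)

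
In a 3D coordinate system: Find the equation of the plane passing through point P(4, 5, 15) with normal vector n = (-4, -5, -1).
d = n·P = (-4)(4) + (-5)(5) + (-1)(15) = -56
Plane: -4x - 5y - z = -56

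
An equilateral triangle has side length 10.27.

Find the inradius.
For an equilateral triangle, r = s/(2√3) where s is the side.
r = 10.27/(2√3) = 10.27/3.464102 = 2.965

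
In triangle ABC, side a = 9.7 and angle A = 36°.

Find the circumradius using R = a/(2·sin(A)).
R = a/(2·sin(A)) = 9.7/(2·sin(36°))
R = 9.7/(2·0.587785) = 9.7/1.175571 = 8.251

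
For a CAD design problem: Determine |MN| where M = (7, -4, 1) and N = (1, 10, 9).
d = √[(-6)² + (14)² + (8)²] = √296 = 17.2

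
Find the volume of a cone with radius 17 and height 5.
Volume = (1/3) * pi * r² * h
Volume = (1/3) * pi * 17² * 5
Volume = (1/3) * pi * 289 * 5
Volume = (1/3) * pi * 1445
Volume = 1513.20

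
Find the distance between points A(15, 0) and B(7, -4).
Using the distance formula: d = sqrt((x₂-x₁)² + (y₂-y₁)²)
dx = 7 - 15 = -8
dy = (-4) - 0 = -4
d = sqrt((-8)² + (-4)²) = sqrt(64 + 16) = sqrt(80) = 8.94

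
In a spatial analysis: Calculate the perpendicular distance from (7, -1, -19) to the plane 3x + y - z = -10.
d = |3(7) + 1(-1) + (-1)(-19) - (-10)| / √(3² + 1² + (-1)²) = 49/√11 = 14.77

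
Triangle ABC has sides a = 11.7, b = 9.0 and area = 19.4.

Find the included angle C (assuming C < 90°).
Area = ½ab·sin(C)  →  sin(C) = 2·Area/(ab)
sin(C) = 2·19.4/(11.7·9.0) = 0.368471
C = arcsin(0.368471) = 21.62°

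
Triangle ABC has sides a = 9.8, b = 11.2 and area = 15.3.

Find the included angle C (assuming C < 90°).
Area = ½ab·sin(C)  →  sin(C) = 2·Area/(ab)
sin(C) = 2·15.3/(9.8·11.2) = 0.278790
C = arcsin(0.278790) = 16.19°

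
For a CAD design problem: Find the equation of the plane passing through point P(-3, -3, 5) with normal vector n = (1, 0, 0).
d = n·P = (1)(-3) + (0)(-3) + (0)(5) = -3
Plane: x = -3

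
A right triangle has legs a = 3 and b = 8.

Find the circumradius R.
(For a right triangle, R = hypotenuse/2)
Hypotenuse c = √(3² + 8²) = √73 = 8.544
R = c/2 = 4.272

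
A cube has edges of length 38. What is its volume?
Volume = s³
Volume = 38³
Volume = 54872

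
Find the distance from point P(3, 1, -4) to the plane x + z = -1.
d = |1(3) + 0(1) + 1(-4) - (-1)| / √(1² + 0² + 1²) = 0/√2 = 0.0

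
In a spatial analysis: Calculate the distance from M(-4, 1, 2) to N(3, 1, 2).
d = √[(7)² + (0)² + (0)²] = √49 = 7.0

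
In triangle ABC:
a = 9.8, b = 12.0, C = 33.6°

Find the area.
Using A = ½ab·sin(C):
A = ½·9.8·12.0·sin(33.6°) = ½·117.6·0.553392 = 32.54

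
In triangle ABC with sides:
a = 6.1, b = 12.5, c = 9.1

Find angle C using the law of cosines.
cos(C) = (a² + b² - c²)/(2ab)
cos(C) = (6.1² + 12.5² - 9.1²)/(2·6.1·12.5) = 110.65/152.5 = 0.725574
C = arccos(0.725574) = 43.48°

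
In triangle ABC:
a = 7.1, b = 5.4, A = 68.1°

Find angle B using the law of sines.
sin(B)/b = sin(A)/a
sin(B) = b·sin(A)/a = 5.4·sin(68.1°)/7.1 = 0.705678
B = arcsin(0.705678) = 44.88°  (b ≤ a, so B ≤ A and the acute solution is unique)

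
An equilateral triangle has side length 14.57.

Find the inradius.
For an equilateral triangle, r = s/(2√3) where s is the side.
r = 14.57/(2√3) = 14.57/3.464102 = 4.206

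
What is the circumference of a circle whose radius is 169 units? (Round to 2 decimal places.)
Circumference = 2 * pi * r
Circumference = 2 * pi * 169
Circumference = 1061.86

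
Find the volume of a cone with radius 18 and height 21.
Volume = (1/3) * pi * r² * h
Volume = (1/3) * pi * 18² * 21
Volume = (1/3) * pi * 324 * 21
Volume = (1/3) * pi * 6804
Volume = 7125.13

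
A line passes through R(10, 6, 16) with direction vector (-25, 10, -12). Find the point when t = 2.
P(2) = (10 + (-25)(2), 6 + 10(2), 16 + (-12)(2)) = (-40, 26, -8)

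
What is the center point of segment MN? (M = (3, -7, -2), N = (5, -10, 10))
Midpoint = ((3+5)/2, (-7-10)/2, (-2+10)/2) = (4, -8.5, 4)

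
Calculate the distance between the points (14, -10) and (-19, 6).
Using the distance formula: d = sqrt((x₂-x₁)² + (y₂-y₁)²)
dx = (-19) - 14 = -33
dy = 6 - (-10) = 16
d = sqrt((-33)² + 16²) = sqrt(1089 + 256) = sqrt(1345) = 36.67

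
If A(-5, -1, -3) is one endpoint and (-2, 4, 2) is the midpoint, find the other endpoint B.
B = (2×(-2) - (-5), 2×4 - (-1), 2×2 - (-3)) = (1, 9, 7)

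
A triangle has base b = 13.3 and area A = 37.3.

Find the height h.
A = ½bh  →  h = 2A/b
h = 2·37.3/13.3 = 5.609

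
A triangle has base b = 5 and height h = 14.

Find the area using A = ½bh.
A = ½·5·14 = 35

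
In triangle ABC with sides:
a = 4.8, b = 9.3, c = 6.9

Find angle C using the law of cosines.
cos(C) = (a² + b² - c²)/(2ab)
cos(C) = (4.8² + 9.3² - 6.9²)/(2·4.8·9.3) = 61.92/89.28 = 0.693548
C = arccos(0.693548) = 46.09°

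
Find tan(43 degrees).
tan(43 degrees) = 0.9325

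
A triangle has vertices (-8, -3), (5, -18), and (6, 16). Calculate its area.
Using the coordinate formula: Area = (1/2)|x₁(y₂-y₃) + x₂(y₃-y₁) + x₃(y₁-y₂)|
Area = (1/2)|(-8)((-18)-16) + 5(16-(-3)) + 6((-3)-(-18))|
Area = (1/2)|(-8)*(-34) + 5*19 + 6*15|
Area = (1/2)|272 + 95 + 90|
Area = (1/2)*457 = 228.50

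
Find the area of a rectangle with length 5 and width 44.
Area = length * width
Area = 5 * 44
Area = 220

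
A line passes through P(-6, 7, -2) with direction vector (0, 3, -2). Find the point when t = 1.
P(1) = (-6 + 0(1), 7 + 3(1), -2 + (-2)(1)) = (-6, 10, -4)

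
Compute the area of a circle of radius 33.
Area = pi * r²
Area = pi * 33²
Area = pi * 1089
Area = 3421.19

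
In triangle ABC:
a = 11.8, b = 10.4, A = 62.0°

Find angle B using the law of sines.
sin(B)/b = sin(A)/a
sin(B) = b·sin(A)/a = 10.4·sin(62.0°)/11.8 = 0.778191
B = arcsin(0.778191) = 51.1°  (b ≤ a, so B ≤ A and the acute solution is unique)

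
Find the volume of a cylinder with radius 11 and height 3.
Volume = pi * r² * h
Volume = pi * 11² * 3
Volume = pi * 121 * 3
Volume = pi * 363
Volume = 1140.40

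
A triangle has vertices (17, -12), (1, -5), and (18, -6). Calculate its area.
Using the coordinate formula: Area = (1/2)|x₁(y₂-y₃) + x₂(y₃-y₁) + x₃(y₁-y₂)|
Area = (1/2)|17((-5)-(-6)) + 1((-6)-(-12)) + 18((-12)-(-5))|
Area = (1/2)|17*1 + 1*6 + 18*(-7)|
Area = (1/2)|17 + 6 + (-126)|
Area = (1/2)*103 = 51.50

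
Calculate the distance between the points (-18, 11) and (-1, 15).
Using the distance formula: d = sqrt((x₂-x₁)² + (y₂-y₁)²)
dx = (-1) - (-18) = 17
dy = 15 - 11 = 4
d = sqrt(17² + 4²) = sqrt(289 + 16) = sqrt(305) = 17.46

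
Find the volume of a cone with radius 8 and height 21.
Volume = (1/3) * pi * r² * h
Volume = (1/3) * pi * 8² * 21
Volume = (1/3) * pi * 64 * 21
Volume = (1/3) * pi * 1344
Volume = 1407.43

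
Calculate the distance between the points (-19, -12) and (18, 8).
Using the distance formula: d = sqrt((x₂-x₁)² + (y₂-y₁)²)
dx = 18 - (-19) = 37
dy = 8 - (-12) = 20
d = sqrt(37² + 20²) = sqrt(1369 + 400) = sqrt(1769) = 42.06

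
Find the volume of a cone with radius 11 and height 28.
Volume = (1/3) * pi * r² * h
Volume = (1/3) * pi * 11² * 28
Volume = (1/3) * pi * 121 * 28
Volume = (1/3) * pi * 3388
Volume = 3547.91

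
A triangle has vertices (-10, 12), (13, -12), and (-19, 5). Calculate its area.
Using the coordinate formula: Area = (1/2)|x₁(y₂-y₃) + x₂(y₃-y₁) + x₃(y₁-y₂)|
Area = (1/2)|(-10)((-12)-5) + 13(5-12) + (-19)(12-(-12))|
Area = (1/2)|(-10)*(-17) + 13*(-7) + (-19)*24|
Area = (1/2)|170 + (-91) + (-456)|
Area = (1/2)*377 = 188.50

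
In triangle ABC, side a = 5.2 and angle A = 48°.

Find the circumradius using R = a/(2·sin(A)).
R = a/(2·sin(A)) = 5.2/(2·sin(48°))
R = 5.2/(2·0.743145) = 5.2/1.486290 = 3.499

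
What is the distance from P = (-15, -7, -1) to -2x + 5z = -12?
d = |(-2)(-15) + 0(-7) + 5(-1) - (-12)| / √((-2)² + 0² + 5²) = 37/√29 = 6.871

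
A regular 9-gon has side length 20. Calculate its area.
For a regular 9-gon with side length s = 20:
Apothem a = s / (2*tan(pi/9)) = 20 / (2*tan(pi/9)) ≈ 27.4748
Perimeter P = 9 * 20 = 180
Area = (1/2) * P * a = (1/2) * 180 * 27.4748 = 2472.73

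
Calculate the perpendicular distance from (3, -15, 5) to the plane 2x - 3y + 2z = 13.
d = |2(3) + (-3)(-15) + 2(5) - (13)| / √(2² + (-3)² + 2²) = 48/√17 = 11.64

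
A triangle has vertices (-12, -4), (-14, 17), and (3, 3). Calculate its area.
Using the coordinate formula: Area = (1/2)|x₁(y₂-y₃) + x₂(y₃-y₁) + x₃(y₁-y₂)|
Area = (1/2)|(-12)(17-3) + (-14)(3-(-4)) + 3((-4)-17)|
Area = (1/2)|(-12)*14 + (-14)*7 + 3*(-21)|
Area = (1/2)|(-168) + (-98) + (-63)|
Area = (1/2)*329 = 164.50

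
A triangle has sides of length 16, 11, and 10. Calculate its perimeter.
Perimeter = sum of all sides
Perimeter = 16 + 11 + 10
Perimeter = 37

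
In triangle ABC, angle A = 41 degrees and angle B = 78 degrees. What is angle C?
Sum of angles in a triangle = 180 degrees
Third angle = 180 - 41 - 78
Third angle = 61 degrees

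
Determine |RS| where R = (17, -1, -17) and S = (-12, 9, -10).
d = √[(-29)² + (10)² + (7)²] = √990 = 31.46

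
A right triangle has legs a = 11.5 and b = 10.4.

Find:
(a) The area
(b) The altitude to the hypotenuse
(a) Area = ½ab = ½·11.5·10.4 = 59.8
(b) Hypotenuse c = √(11.5² + 10.4²) = √240.41 = 15.5052
    Area = ½·c·h_c  →  h_c = 2·Area/c = 2·59.8/15.5052 = 7.714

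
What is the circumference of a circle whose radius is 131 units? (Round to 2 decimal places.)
Circumference = 2 * pi * r
Circumference = 2 * pi * 131
Circumference = 823.10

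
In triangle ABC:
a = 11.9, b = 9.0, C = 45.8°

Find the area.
Using A = ½ab·sin(C):
A = ½·11.9·9.0·sin(45.8°) = ½·107.1·0.716911 = 38.39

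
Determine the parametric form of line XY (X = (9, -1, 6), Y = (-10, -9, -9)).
Direction vector d = Y - X = (-19, -8, -15)
x = 9 - 19t, y = -1 - 8t, z = 6 - 15t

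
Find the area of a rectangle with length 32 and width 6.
Area = length * width
Area = 32 * 6
Area = 192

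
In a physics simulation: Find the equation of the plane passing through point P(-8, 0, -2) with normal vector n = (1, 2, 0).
d = n·P = (1)(-8) + (2)(0) + (0)(-2) = -8
Plane: x + 2y = -8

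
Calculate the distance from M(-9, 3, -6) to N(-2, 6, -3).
d = √[(7)² + (3)² + (3)²] = √67 = 8.185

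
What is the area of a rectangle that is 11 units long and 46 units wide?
Area = length * width
Area = 11 * 46
Area = 506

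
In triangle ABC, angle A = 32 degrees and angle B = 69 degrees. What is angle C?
Sum of angles in a triangle = 180 degrees
Third angle = 180 - 32 - 69
Third angle = 79 degrees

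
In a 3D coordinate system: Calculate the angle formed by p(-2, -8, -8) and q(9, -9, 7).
p·q = -2, |p|² = 132, |q|² = 211
cos θ = -2/√27852 ≈ -0.01198
θ ≈ 90.69°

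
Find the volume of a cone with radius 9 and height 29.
Volume = (1/3) * pi * r² * h
Volume = (1/3) * pi * 9² * 29
Volume = (1/3) * pi * 81 * 29
Volume = (1/3) * pi * 2349
Volume = 2459.87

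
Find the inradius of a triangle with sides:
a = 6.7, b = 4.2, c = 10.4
s = (a+b+c)/2 = (6.7+4.2+10.4)/2 = 10.65
Area = √(s(s-a)(s-b)(s-c)) = √(10.65·3.95·6.45·0.25) = 8.23613
r = Area/s = 8.23613/10.65 = 0.7733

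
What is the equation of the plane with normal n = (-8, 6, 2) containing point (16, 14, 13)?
d = n·P = (-8)(16) + (6)(14) + (2)(13) = -18
Plane: -8x + 6y + 2z = -18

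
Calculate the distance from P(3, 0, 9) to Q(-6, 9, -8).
d = √[(-9)² + (9)² + (-17)²] = √451 = 21.24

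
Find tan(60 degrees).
tan(60 degrees) = sqrt(3)
Decimal approximation: 1.7321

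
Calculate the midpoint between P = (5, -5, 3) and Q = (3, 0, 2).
Midpoint = ((5+3)/2, (-5+0)/2, (3+2)/2) = (4, -2.5, 2.5)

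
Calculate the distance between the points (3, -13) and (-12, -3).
Using the distance formula: d = sqrt((x₂-x₁)² + (y₂-y₁)²)
dx = (-12) - 3 = -15
dy = (-3) - (-13) = 10
d = sqrt((-15)² + 10²) = sqrt(225 + 100) = sqrt(325) = 18.03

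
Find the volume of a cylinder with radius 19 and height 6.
Volume = pi * r² * h
Volume = pi * 19² * 6
Volume = pi * 361 * 6
Volume = pi * 2166
Volume = 6804.69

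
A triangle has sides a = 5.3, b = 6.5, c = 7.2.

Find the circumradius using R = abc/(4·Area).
s = (a+b+c)/2 = 9.5
Area = √(s(s-a)(s-b)(s-c)) = √(9.5·4.2·3·2.3) = 16.5925
R = abc/(4·Area) = (5.3·6.5·7.2)/(4·16.5925) = 248.04/66.37 = 3.737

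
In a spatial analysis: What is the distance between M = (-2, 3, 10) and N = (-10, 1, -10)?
d = √[(-8)² + (-2)² + (-20)²] = √468 = 21.63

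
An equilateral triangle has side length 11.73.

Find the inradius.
For an equilateral triangle, r = s/(2√3) where s is the side.
r = 11.73/(2√3) = 11.73/3.464102 = 3.386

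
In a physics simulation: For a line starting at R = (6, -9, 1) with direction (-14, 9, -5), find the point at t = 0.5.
P(0.5) = (6 + (-14)(0.5), -9 + 9(0.5), 1 + (-5)(0.5)) = (-1, -4.5, -1.5)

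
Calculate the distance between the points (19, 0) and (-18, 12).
Using the distance formula: d = sqrt((x₂-x₁)² + (y₂-y₁)²)
dx = (-18) - 19 = -37
dy = 12 - 0 = 12
d = sqrt((-37)² + 12²) = sqrt(1369 + 144) = sqrt(1513) = 38.90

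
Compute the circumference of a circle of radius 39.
Circumference = 2 * pi * r
Circumference = 2 * pi * 39
Circumference = 245.04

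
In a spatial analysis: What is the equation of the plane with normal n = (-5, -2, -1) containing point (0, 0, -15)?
d = n·P = (-5)(0) + (-2)(0) + (-1)(-15) = 15
Plane: -5x - 2y - z = 15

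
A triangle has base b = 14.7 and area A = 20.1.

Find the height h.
A = ½bh  →  h = 2A/b
h = 2·20.1/14.7 = 2.735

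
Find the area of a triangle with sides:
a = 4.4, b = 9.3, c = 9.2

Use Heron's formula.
s = (a+b+c)/2 = (4.4+9.3+9.2)/2 = 11.45
A = √(s(s-a)(s-b)(s-c)) = √(11.45·7.05·2.15·2.25)
A = √390.495 = 19.76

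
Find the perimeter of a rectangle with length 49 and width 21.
Perimeter = 2 * (length + width)
Perimeter = 2 * (49 + 21)
Perimeter = 2 * 70
Perimeter = 140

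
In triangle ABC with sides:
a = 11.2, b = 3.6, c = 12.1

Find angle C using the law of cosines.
cos(C) = (a² + b² - c²)/(2ab)
cos(C) = (11.2² + 3.6² - 12.1²)/(2·11.2·3.6) = -8.01/80.64 = -0.099330
C = arccos(-0.099330) = 95.7°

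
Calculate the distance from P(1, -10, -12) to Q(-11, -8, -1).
d = √[(-12)² + (2)² + (11)²] = √269 = 16.4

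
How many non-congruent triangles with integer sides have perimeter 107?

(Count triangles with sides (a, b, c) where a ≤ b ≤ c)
With a ≤ b ≤ c and a + b + c = 107, the triangle inequality a + b > c gives c < 107/2, so c ≤ 53.
Iterate a from 1 to ⌊p/3⌋ = 35; for each a, b ranges from a to ⌊(p−a)/2⌋ with c = p − a − b, keeping only c ≥ b.
Triples: (1, 53, 53), (2, 52, 53), (3, 51, 53), …
Count = 252 triangles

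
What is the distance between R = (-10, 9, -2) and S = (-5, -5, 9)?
d = √[(5)² + (-14)² + (11)²] = √342 = 18.49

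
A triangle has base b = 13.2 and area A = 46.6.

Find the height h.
A = ½bh  →  h = 2A/b
h = 2·46.6/13.2 = 7.061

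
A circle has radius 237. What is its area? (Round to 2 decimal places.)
Area = pi * r²
Area = pi * 237²
Area = pi * 56169
Area = 176460.12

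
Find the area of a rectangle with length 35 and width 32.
Area = length * width
Area = 35 * 32
Area = 1120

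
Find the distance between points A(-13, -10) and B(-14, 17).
Using the distance formula: d = sqrt((x₂-x₁)² + (y₂-y₁)²)
dx = (-14) - (-13) = -1
dy = 17 - (-10) = 27
d = sqrt((-1)² + 27²) = sqrt(1 + 729) = sqrt(730) = 27.02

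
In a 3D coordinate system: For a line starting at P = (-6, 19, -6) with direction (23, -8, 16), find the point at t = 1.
P(1) = (-6 + 23(1), 19 + (-8)(1), -6 + 16(1)) = (17, 11, 10)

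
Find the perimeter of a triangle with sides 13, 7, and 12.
Perimeter = sum of all sides
Perimeter = 13 + 7 + 12
Perimeter = 32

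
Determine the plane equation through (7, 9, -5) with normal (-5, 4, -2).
d = n·P = (-5)(7) + (4)(9) + (-2)(-5) = 11
Plane: -5x + 4y - 2z = 11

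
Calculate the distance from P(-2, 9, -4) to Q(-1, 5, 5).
d = √[(1)² + (-4)² + (9)²] = √98 = 9.899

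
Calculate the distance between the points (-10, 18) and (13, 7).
Using the distance formula: d = sqrt((x₂-x₁)² + (y₂-y₁)²)
dx = 13 - (-10) = 23
dy = 7 - 18 = -11
d = sqrt(23² + (-11)²) = sqrt(529 + 121) = sqrt(650) = 25.50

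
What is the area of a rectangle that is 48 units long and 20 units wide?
Area = length * width
Area = 48 * 20
Area = 960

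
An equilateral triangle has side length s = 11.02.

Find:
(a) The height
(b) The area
(a) Height h = s·√3/2 = 11.02·√3/2 = 9.544
(b) Area = (√3/4)·s² = (√3/4)·11.02² = (√3/4)·121.44 = 52.59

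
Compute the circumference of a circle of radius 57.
Circumference = 2 * pi * r
Circumference = 2 * pi * 57
Circumference = 358.14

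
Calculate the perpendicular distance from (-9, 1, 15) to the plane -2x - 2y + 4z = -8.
d = |(-2)(-9) + (-2)(1) + 4(15) - (-8)| / √((-2)² + (-2)² + 4²) = 84/√24 = 17.15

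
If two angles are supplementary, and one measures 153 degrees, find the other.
Supplementary angles sum to 180 degrees.
Other angle = 180 - 153
Other angle = 27 degrees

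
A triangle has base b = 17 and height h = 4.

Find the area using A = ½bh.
A = ½·17·4 = 34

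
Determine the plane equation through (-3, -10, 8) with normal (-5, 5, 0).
d = n·P = (-5)(-3) + (5)(-10) + (0)(8) = -35
Plane: -5x + 5y = -35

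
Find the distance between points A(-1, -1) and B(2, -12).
Using the distance formula: d = sqrt((x₂-x₁)² + (y₂-y₁)²)
dx = 2 - (-1) = 3
dy = (-12) - (-1) = -11
d = sqrt(3² + (-11)²) = sqrt(9 + 121) = sqrt(130) = 11.40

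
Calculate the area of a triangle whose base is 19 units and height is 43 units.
Area = (1/2) * base * height
Area = (1/2) * 19 * 43
Area = 408.50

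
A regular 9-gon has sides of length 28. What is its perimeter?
Perimeter = number of sides * side length
Perimeter = 9 * 28
Perimeter = 252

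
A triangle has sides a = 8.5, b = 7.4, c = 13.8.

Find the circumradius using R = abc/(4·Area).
s = (a+b+c)/2 = 14.85
Area = √(s(s-a)(s-b)(s-c)) = √(14.85·6.35·7.45·1.05) = 27.1596
R = abc/(4·Area) = (8.5·7.4·13.8)/(4·27.1596) = 868.02/108.6384 = 7.99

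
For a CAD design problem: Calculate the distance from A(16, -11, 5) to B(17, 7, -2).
d = √[(1)² + (18)² + (-7)²] = √374 = 19.34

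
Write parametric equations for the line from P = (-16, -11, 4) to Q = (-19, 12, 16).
Direction vector d = Q - P = (-3, 23, 12)
x = -16 - 3t, y = -11 + 23t, z = 4 + 12t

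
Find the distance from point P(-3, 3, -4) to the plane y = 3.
d = |0(-3) + 1(3) + 0(-4) - (3)| / √(0² + 1² + 0²) = 0/√1 = 0.0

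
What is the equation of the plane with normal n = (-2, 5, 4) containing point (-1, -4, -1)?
d = n·P = (-2)(-1) + (5)(-4) + (4)(-1) = -22
Plane: -2x + 5y + 4z = -22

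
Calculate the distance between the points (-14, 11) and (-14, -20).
Using the distance formula: d = sqrt((x₂-x₁)² + (y₂-y₁)²)
dx = (-14) - (-14) = 0
dy = (-20) - 11 = -31
d = sqrt(0² + (-31)²) = sqrt(0 + 961) = sqrt(961) = 31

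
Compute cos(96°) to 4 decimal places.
cos(96 degrees) = -0.1045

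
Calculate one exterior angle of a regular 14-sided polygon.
Exterior angle of a regular n-gon = 360/n
Exterior angle = 360/14
Exterior angle = 25.71 degrees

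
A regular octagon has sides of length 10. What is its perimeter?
Perimeter = number of sides * side length
Perimeter = 8 * 10
Perimeter = 80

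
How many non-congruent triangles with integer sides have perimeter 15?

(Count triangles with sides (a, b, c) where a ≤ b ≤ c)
With a ≤ b ≤ c and a + b + c = 15, the triangle inequality a + b > c gives c < 15/2, so c ≤ 7.
Iterate a from 1 to ⌊p/3⌋ = 5; for each a, b ranges from a to ⌊(p−a)/2⌋ with c = p − a − b, keeping only c ≥ b.
Triples: (1, 7, 7), (2, 6, 7), (3, 5, 7), …
Count = 7 triangles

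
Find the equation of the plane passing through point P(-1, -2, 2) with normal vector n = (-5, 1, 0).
d = n·P = (-5)(-1) + (1)(-2) + (0)(2) = 3
Plane: -5x + y = 3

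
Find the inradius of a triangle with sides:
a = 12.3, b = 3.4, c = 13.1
s = (a+b+c)/2 = (12.3+3.4+13.1)/2 = 14.4
Area = √(s(s-a)(s-b)(s-c)) = √(14.4·2.1·11·1.3) = 20.795
r = Area/s = 20.795/14.4 = 1.444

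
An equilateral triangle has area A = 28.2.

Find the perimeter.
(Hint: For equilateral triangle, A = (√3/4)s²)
A = (√3/4)s²  →  s² = 4A/√3 = 4·28.2/√3 = 65.1251
s = 8.07001
Perimeter = 3s = 24.21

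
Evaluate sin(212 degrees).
sin(212 degrees) = -0.5299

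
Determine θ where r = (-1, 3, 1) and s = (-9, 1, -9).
r·s = 3, |r|² = 11, |s|² = 163
cos θ = 3/√1793 ≈ 0.07085
θ ≈ 85.94°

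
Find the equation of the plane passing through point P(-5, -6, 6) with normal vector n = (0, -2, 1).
d = n·P = (0)(-5) + (-2)(-6) + (1)(6) = 18
Plane: -2y + z = 18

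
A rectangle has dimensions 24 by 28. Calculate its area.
Area = length * width
Area = 24 * 28
Area = 672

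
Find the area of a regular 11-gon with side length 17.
For a regular 11-gon with side length s = 17:
Apothem a = s / (2*tan(pi/11)) = 17 / (2*tan(pi/11)) ≈ 28.9483
Perimeter P = 11 * 17 = 187
Area = (1/2) * P * a = (1/2) * 187 * 28.9483 = 2706.67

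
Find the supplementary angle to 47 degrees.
Supplementary angles sum to 180 degrees.
Other angle = 180 - 47
Other angle = 133 degrees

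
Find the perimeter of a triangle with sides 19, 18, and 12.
Perimeter = sum of all sides
Perimeter = 19 + 18 + 12
Perimeter = 49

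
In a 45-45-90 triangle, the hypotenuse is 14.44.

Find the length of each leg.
In a 45-45-90 triangle, hypotenuse = leg·√2  →  leg = hypotenuse/√2
leg = 14.44/√2 = 10.21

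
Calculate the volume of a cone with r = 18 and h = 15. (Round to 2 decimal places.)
Volume = (1/3) * pi * r² * h
Volume = (1/3) * pi * 18² * 15
Volume = (1/3) * pi * 324 * 15
Volume = (1/3) * pi * 4860
Volume = 5089.38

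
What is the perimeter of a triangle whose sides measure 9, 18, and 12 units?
Perimeter = sum of all sides
Perimeter = 9 + 18 + 12
Perimeter = 39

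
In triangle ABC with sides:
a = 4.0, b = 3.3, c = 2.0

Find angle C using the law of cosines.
cos(C) = (a² + b² - c²)/(2ab)
cos(C) = (4.0² + 3.3² - 2.0²)/(2·4.0·3.3) = 22.89/26.4 = 0.867045
C = arccos(0.867045) = 29.88°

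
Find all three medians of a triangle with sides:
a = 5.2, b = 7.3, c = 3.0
Using m_x = ½√(2y² + 2z² - x²):
m_a = ½√(2·7.3² + 2·3.0² - 5.2²) = ½√97.54 = 4.938
m_b = ½√(2·5.2² + 2·3.0² - 7.3²) = ½√18.79 = 2.167
m_c = ½√(2·5.2² + 2·7.3² - 3.0²) = ½√151.66 = 6.158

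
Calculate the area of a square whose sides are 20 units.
Area = s²
Area = 20²
Area = 400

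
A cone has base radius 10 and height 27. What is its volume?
Volume = (1/3) * pi * r² * h
Volume = (1/3) * pi * 10² * 27
Volume = (1/3) * pi * 100 * 27
Volume = (1/3) * pi * 2700
Volume = 2827.43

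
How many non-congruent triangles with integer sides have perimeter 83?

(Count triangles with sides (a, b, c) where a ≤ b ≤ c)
With a ≤ b ≤ c and a + b + c = 83, the triangle inequality a + b > c gives c < 83/2, so c ≤ 41.
Iterate a from 1 to ⌊p/3⌋ = 27; for each a, b ranges from a to ⌊(p−a)/2⌋ with c = p − a − b, keeping only c ≥ b.
Triples: (1, 41, 41), (2, 40, 41), (3, 39, 41), …
Count = 154 triangles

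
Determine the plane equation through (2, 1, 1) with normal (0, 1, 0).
d = n·P = (0)(2) + (1)(1) + (0)(1) = 1
Plane: y = 1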